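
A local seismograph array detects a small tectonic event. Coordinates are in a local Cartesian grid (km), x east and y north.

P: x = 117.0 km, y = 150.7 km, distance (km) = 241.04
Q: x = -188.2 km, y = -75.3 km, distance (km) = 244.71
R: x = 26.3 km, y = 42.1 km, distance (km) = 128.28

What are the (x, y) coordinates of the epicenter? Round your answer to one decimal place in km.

56.4 km east, -82.6 km north

Circle about each station: (x − 117.0)² + (y − 150.7)² = 241.04²; (x + 188.2)² + (y + 75.3)² = 244.71²; (x − 26.3)² + (y − 42.1)² = 128.28².
Subtracting pairs of circle equations eliminates x²+y² and gives linear equations (the radical axes):
-610.4 x − 452.0 y = 2907.14
-181.4 x − 217.2 y = 7709.13
Solving the 2×2 system: x ≈ 56.4, y ≈ -82.6 km.
Check against P (with the unrounded x, y): √((x − 117.0)²+(y − 150.7)²) = 241.04 ≈ 241.04 km. ✓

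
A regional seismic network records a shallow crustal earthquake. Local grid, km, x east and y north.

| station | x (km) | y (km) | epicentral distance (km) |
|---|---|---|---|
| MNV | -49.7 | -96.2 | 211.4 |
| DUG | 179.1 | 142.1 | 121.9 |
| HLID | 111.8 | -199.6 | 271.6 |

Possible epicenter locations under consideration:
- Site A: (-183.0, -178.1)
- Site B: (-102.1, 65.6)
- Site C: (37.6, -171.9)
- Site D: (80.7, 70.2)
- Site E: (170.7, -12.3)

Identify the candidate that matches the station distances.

For each candidate, compare |candidate − station| to the reported distance:
Site A: residuals MNV 55.0, DUG 361.5, HLID 24.0 → max 361.5 km
Site B: residuals MNV 41.3, DUG 169.5, HLID 69.1 → max 169.5 km
Site C: residuals MNV 95.9, DUG 222.5, HLID 192.4 → max 222.5 km
Site D: residuals MNV 0.0, DUG 0.0, HLID 0.0 → max 0.0 km
Site E: residuals MNV 24.4, DUG 32.7, HLID 75.3 → max 75.3 km
Only Site D has all residuals ≈ 0.

Site D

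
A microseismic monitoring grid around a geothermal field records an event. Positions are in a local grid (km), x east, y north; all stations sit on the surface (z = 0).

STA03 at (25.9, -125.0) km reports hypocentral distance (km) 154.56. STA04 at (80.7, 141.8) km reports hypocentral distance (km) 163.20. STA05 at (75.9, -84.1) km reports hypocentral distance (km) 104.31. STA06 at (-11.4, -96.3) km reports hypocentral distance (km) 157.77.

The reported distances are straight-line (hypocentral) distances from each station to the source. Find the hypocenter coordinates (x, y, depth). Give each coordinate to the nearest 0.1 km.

Each station gives a sphere (x−x_i)² + (y−y_i)² + z² = d_i² (stations at z=0).
Subtracting the STA03 sphere from STA04 and STA05: z² cancels, leaving linear equations in x and y:
109.6 x + 533.6 y = 7578.47
100.0 x + 81.8 y = 9546.03
Solving: x ≈ 100.774, y ≈ -6.496 km (keep extra digits for the depth step; rounded: 100.8, -6.5).
Then from the STA03 sphere: z² = 154.56² − (x − 25.9)² − (y + 125.0)² with x = 100.774, y = -6.496, so z ≈ 65.111 ≈ 65.1 km.

x ≈ 100.8 km, y ≈ -6.5 km, depth ≈ 65.1 km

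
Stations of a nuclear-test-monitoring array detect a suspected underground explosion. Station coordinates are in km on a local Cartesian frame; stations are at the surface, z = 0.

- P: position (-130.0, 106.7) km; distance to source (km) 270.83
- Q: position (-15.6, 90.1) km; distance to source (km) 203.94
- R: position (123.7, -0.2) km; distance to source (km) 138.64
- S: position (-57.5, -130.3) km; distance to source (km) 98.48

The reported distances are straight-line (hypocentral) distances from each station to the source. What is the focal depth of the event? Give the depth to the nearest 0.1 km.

Each station gives a sphere (x−x_i)² + (y−y_i)² + z² = d_i² (stations at z=0).
Subtracting the P sphere from Q and R: z² cancels, leaving linear equations in x and y:
228.8 x − 33.2 y = 11833.85
507.4 x − 213.8 y = 41144.68
Solving: x ≈ 36.296, y ≈ -106.306 km (keep extra digits for the depth step; rounded: 36.3, -106.3).
Then from the P sphere: z² = 270.83² − (x + 130.0)² − (y − 106.7)² with x = 36.296, y = -106.306, so z ≈ 17.971 ≈ 18.0 km.

z ≈ 18.0 km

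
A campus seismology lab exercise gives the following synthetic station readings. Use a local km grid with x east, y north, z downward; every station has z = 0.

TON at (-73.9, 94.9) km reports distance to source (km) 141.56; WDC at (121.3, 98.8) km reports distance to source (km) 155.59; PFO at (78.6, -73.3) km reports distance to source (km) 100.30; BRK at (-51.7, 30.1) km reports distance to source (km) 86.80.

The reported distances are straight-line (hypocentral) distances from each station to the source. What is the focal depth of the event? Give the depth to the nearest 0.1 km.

Each station gives a sphere (x−x_i)² + (y−y_i)² + z² = d_i² (stations at z=0).
Subtracting the TON sphere from WDC and PFO: z² cancels, leaving linear equations in x and y:
390.4 x + 7.8 y = 5838.90
305.0 x − 336.4 y = 7062.77
Solving: x ≈ 15.102, y ≈ -7.303 km (keep extra digits for the depth step; rounded: 15.1, -7.3).
Then from the TON sphere: z² = 141.56² − (x + 73.9)² − (y − 94.9)² with x = 15.102, y = -7.303, so z ≈ 40.895 ≈ 40.9 km.
Check against BRK (with the unrounded solution): distance 86.80 ≈ 86.80 km. ✓

depth ≈ 40.9 km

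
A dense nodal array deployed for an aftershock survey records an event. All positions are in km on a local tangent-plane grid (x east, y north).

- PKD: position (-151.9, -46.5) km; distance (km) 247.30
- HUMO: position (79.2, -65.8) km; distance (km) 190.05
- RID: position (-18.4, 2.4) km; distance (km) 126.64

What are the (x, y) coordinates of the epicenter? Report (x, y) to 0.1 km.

Circle about each station: (x + 151.9)² + (y + 46.5)² = 247.30²; (x − 79.2)² + (y + 65.8)² = 190.05²; (x + 18.4)² + (y − 2.4)² = 126.64².
Subtracting the PKD equation from the HUMO and RID equations removes the quadratic terms:
462.2 x − 38.6 y = 10404.71
267.0 x + 97.8 y = 20228.06
Solving the 2×2 system: x ≈ 32.4, y ≈ 118.4 km.

x ≈ 32.4 km, y ≈ 118.4 km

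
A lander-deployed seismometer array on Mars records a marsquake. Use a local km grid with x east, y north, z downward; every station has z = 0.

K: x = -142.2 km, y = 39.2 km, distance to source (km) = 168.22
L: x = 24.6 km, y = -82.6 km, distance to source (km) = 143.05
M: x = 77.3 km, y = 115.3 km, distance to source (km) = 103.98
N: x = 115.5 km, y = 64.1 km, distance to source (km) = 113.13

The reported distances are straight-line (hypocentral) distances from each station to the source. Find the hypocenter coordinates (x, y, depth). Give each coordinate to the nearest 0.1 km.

x ≈ 16.9 km, y ≈ 49.8 km, depth ≈ 53.6 km

Each station gives a sphere (x−x_i)² + (y−y_i)² + z² = d_i² (stations at z=0).
Subtracting the K sphere from L and M: z² cancels, leaving linear equations in x and y:
333.6 x − 243.6 y = -6494.89
439.0 x + 152.2 y = 14998.03
Solving: x ≈ 16.898, y ≈ 49.803 km (keep extra digits for the depth step; rounded: 16.9, 49.8).
Then from the K sphere: z² = 168.22² − (x + 142.2)² − (y − 39.2)² with x = 16.898, y = 49.803, so z ≈ 53.604 ≈ 53.6 km.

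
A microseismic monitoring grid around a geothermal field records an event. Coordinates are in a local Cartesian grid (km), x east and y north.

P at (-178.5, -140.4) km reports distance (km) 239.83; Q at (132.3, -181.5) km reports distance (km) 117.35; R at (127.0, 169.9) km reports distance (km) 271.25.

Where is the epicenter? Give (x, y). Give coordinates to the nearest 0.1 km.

Circle about each station: (x + 178.5)² + (y + 140.4)² = 239.83²; (x − 132.3)² + (y + 181.5)² = 117.35²; (x − 127.0)² + (y − 169.9)² = 271.25².
Subtracting pairs of circle equations eliminates x²+y² and gives linear equations (the radical axes):
621.6 x − 82.2 y = 42618.54
611.0 x + 620.6 y = -22637.53
Solving the 2×2 system: x ≈ 56.4, y ≈ -92.0 km.

56.4 km east, -92.0 km north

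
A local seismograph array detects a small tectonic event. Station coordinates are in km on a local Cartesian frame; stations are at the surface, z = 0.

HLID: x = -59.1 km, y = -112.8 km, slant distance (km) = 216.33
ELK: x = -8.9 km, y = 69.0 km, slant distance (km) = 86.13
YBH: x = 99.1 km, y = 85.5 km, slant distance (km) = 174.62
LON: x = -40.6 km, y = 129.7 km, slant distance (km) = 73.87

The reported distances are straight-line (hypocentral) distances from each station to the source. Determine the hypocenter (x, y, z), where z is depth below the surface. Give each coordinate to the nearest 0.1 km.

Each station gives a sphere (x−x_i)² + (y−y_i)² + z² = d_i² (stations at z=0).
Subtracting the HLID sphere from ELK and YBH: z² cancels, leaving linear equations in x and y:
100.4 x + 363.6 y = 28003.85
316.4 x + 396.6 y = 17220.93
Solving: x ≈ -64.405, y ≈ 94.802 km (keep extra digits for the depth step; rounded: -64.4, 94.8).
Then from the HLID sphere: z² = 216.33² − (x + 59.1)² − (y + 112.8)² with x = -64.405, y = 94.802, so z ≈ 60.596 ≈ 60.6 km.

x ≈ -64.4 km, y ≈ 94.8 km, depth ≈ 60.6 km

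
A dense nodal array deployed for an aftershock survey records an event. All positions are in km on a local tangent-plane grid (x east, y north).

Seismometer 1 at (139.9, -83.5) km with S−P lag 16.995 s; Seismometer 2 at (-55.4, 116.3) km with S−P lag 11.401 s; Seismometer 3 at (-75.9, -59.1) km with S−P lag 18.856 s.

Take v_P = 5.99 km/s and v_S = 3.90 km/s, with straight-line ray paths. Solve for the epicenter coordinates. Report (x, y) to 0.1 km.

x ≈ 69.9 km, y ≈ 93.1 km

Distance from S−P lag: d = Δt · v_P v_S / (v_P − v_S) = Δt · (5.99·3.90)/(5.99−3.90) ≈ 11.1775·Δt.
So d_Seismometer 1 = 189.96, d_Seismometer 2 = 127.43, d_Seismometer 3 = 210.76 km.
Circle about each station: (x − 139.9)² + (y + 83.5)² = 189.96²; (x + 55.4)² + (y − 116.3)² = 127.43²; (x + 75.9)² + (y + 59.1)² = 210.76².
Subtracting the Seismometer 1 equation from the Seismometer 2 and Seismometer 3 equations removes the quadratic terms:
-390.6 x + 399.6 y = 9896.99
-431.6 x + 48.8 y = -25625.62
Solving the 2×2 system: x ≈ 69.9, y ≈ 93.1 km.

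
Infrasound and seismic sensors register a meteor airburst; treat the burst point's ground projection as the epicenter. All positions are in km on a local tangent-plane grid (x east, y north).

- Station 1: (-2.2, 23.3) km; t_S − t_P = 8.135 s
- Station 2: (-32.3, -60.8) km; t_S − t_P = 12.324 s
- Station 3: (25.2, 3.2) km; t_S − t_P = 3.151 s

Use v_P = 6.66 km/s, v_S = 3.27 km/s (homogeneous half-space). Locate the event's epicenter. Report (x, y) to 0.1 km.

Distance from S−P lag: d = Δt · v_P v_S / (v_P − v_S) = Δt · (6.66·3.27)/(6.66−3.27) ≈ 6.4242·Δt.
So d_Station 1 = 52.26, d_Station 2 = 79.17, d_Station 3 = 20.24 km.
Circle about each station: (x + 2.2)² + (y − 23.3)² = 52.26²; (x + 32.3)² + (y + 60.8)² = 79.17²; (x − 25.2)² + (y − 3.2)² = 20.24².
Subtracting the Station 1 equation from the Station 2 and Station 3 equations removes the quadratic terms:
-60.2 x − 168.2 y = 655.42
54.8 x − 40.2 y = 2419.00
Solving the 2×2 system: x ≈ 32.7, y ≈ -15.6 km.

x ≈ 32.7 km, y ≈ -15.6 km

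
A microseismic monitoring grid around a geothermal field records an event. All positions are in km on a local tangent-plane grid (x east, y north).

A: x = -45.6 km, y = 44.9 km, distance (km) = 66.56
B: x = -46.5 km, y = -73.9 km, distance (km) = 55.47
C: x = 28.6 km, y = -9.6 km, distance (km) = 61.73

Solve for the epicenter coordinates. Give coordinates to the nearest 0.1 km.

(-32.2, -20.3)

Circle about each station: (x + 45.6)² + (y − 44.9)² = 66.56²; (x + 46.5)² + (y + 73.9)² = 55.47²; (x − 28.6)² + (y + 9.6)² = 61.73².
Subtracting the A equation from the B and C equations removes the quadratic terms:
-1.8 x − 237.6 y = 4881.40
148.4 x − 109.0 y = -2565.61
Solving the 2×2 system: x ≈ -32.2, y ≈ -20.3 km.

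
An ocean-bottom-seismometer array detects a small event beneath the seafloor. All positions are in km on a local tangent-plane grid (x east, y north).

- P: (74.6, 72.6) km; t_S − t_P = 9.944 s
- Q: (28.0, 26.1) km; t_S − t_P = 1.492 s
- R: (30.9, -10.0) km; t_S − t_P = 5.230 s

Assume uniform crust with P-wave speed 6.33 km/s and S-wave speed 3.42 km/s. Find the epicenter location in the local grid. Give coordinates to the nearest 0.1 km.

(16.9, 26.3)

Distance from S−P lag: d = Δt · v_P v_S / (v_P − v_S) = Δt · (6.33·3.42)/(6.33−3.42) ≈ 7.4394·Δt.
So d_P = 73.98, d_Q = 11.10, d_R = 38.91 km.
Circle about each station: (x − 74.6)² + (y − 72.6)² = 73.98²; (x − 28.0)² + (y − 26.1)² = 11.10²; (x − 30.9)² + (y + 10.0)² = 38.91².
Subtracting pairs of circle equations eliminates x²+y² and gives linear equations (the radical axes):
-93.2 x − 93.0 y = -4020.88
-87.4 x − 165.2 y = -5822.06
Solving the 2×2 system: x ≈ 16.9, y ≈ 26.3 km.
Check against P (with the unrounded x, y): √((x − 74.6)²+(y − 72.6)²) = 73.98 ≈ 73.98 km. ✓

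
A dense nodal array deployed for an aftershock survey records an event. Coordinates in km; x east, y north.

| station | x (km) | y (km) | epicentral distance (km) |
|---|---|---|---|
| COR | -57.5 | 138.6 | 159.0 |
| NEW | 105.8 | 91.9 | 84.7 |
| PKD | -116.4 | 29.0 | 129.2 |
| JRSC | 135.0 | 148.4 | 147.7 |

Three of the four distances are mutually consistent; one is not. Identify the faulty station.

Solve using three stations at a time. Using COR, NEW, JRSC (subtract circle equations pairwise → linear system) gives (x, y) ≈ (53.8, 25.0).
Distances from that point to each station vs reported:
  COR: calculated 159.0 vs reported 159.0 → residual 0.0 km
  NEW: calculated 84.7 vs reported 84.7 → residual 0.0 km
  PKD: calculated 170.2 vs reported 129.2 → residual 41.0 km
  JRSC: calculated 147.7 vs reported 147.7 → residual 0.0 km
COR, NEW, JRSC are mutually consistent (residuals ≈ 0); PKD is off by 41.0 km.

PKD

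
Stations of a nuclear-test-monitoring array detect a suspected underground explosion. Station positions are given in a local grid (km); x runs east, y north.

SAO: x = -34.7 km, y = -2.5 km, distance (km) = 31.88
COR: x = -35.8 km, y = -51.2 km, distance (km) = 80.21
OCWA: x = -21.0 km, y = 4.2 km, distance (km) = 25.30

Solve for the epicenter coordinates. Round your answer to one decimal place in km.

Circle about each station: (x + 34.7)² + (y + 2.5)² = 31.88²; (x + 35.8)² + (y + 51.2)² = 80.21²; (x + 21.0)² + (y − 4.2)² = 25.30².
Subtracting pairs of circle equations eliminates x²+y² and gives linear equations (the radical axes):
-2.2 x − 97.4 y = -2724.57
27.4 x + 13.4 y = -375.46
Solving the 2×2 system: x ≈ -27.7, y ≈ 28.6 km.

(-27.7, 28.6)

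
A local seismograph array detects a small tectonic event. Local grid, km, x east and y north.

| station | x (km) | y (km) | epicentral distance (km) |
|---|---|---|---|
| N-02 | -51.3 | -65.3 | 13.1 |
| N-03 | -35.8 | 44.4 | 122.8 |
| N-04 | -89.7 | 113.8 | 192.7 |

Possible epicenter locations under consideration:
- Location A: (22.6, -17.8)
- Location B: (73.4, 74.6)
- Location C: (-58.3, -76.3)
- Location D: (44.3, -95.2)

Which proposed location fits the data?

For each candidate, compare |candidate − station| to the reported distance:
Location A: residuals N-02 74.7, N-03 37.5, N-04 19.7 → max 74.7 km
Location B: residuals N-02 174.3, N-03 9.5, N-04 25.0 → max 174.3 km
Location C: residuals N-02 0.1, N-03 0.0, N-04 0.0 → max 0.1 km
Location D: residuals N-02 87.1, N-03 38.1, N-04 55.6 → max 87.1 km
Only Location C has all residuals ≈ 0.

Location C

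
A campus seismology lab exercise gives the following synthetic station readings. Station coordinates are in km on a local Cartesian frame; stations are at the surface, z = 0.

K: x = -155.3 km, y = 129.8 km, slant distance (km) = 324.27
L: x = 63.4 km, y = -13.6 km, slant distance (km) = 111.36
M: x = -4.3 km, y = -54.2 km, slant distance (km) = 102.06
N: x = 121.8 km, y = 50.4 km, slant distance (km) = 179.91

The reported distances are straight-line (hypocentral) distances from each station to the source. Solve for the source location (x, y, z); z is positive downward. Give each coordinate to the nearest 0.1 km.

Each station gives a sphere (x−x_i)² + (y−y_i)² + z² = d_i² (stations at z=0).
Subtracting the K sphere from L and M: z² cancels, leaving linear equations in x and y:
437.4 x − 286.8 y = 55988.37
302.0 x − 368.0 y = 56724.79
Solving: x ≈ 58.306, y ≈ -106.294 km (keep extra digits for the depth step; rounded: 58.3, -106.3).
Then from the K sphere: z² = 324.27² − (x + 155.3)² − (y − 129.8)² with x = 58.306, y = -106.294, so z ≈ 61.507 ≈ 61.5 km.
Check against N (with the unrounded solution): distance 179.91 ≈ 179.91 km. ✓

(58.3, -106.3, 61.5)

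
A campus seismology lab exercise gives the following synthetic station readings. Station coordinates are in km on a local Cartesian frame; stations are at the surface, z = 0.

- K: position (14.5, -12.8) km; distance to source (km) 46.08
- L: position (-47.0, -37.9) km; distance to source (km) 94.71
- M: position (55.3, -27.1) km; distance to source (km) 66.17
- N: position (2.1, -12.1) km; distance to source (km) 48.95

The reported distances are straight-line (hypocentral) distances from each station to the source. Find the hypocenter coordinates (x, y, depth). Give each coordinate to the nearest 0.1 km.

x ≈ 21.1 km, y ≈ 19.5 km, depth ≈ 32.2 km

Each station gives a sphere (x−x_i)² + (y−y_i)² + z² = d_i² (stations at z=0).
Subtracting the K sphere from L and M: z² cancels, leaving linear equations in x and y:
-123.0 x − 50.2 y = -3575.30
81.6 x − 28.6 y = 1163.31
Solving: x ≈ 21.099, y ≈ 19.524 km (keep extra digits for the depth step; rounded: 21.1, 19.5).
Then from the K sphere: z² = 46.08² − (x − 14.5)² − (y + 12.8)² with x = 21.099, y = 19.524, so z ≈ 32.171 ≈ 32.2 km.
Check against N (with the unrounded solution): distance 48.95 ≈ 48.95 km. ✓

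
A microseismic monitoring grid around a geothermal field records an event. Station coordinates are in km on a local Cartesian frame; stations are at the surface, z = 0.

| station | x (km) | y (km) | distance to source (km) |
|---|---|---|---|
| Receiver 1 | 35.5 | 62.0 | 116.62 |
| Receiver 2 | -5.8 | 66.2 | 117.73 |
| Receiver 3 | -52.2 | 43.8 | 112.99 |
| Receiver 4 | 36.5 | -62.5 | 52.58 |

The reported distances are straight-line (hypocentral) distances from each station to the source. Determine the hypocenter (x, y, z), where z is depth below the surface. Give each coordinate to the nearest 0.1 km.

x ≈ 7.0 km, y ≈ -44.0 km, depth ≈ 39.4 km

Each station gives a sphere (x−x_i)² + (y−y_i)² + z² = d_i² (stations at z=0).
Subtracting the Receiver 1 sphere from Receiver 2 and Receiver 3: z² cancels, leaving linear equations in x and y:
-82.6 x + 8.4 y = -948.30
-175.4 x − 36.4 y = 372.51
Solving: x ≈ 7.006, y ≈ -43.996 km (keep extra digits for the depth step; rounded: 7.0, -44.0).
Then from the Receiver 1 sphere: z² = 116.62² − (x − 35.5)² − (y − 62.0)² with x = 7.006, y = -43.996, so z ≈ 39.410 ≈ 39.4 km.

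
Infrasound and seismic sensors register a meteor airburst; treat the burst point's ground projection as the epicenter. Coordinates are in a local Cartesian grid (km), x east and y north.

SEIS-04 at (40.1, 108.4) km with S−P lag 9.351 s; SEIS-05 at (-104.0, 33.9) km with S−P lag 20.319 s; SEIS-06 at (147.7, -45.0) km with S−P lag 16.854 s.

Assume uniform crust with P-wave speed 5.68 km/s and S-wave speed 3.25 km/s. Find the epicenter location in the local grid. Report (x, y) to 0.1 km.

x ≈ 50.3 km, y ≈ 38.1 km

Distance from S−P lag: d = Δt · v_P v_S / (v_P − v_S) = Δt · (5.68·3.25)/(5.68−3.25) ≈ 7.5967·Δt.
So d_SEIS-04 = 71.04, d_SEIS-05 = 154.36, d_SEIS-06 = 128.03 km.
Circle about each station: (x − 40.1)² + (y − 108.4)² = 71.04²; (x + 104.0)² + (y − 33.9)² = 154.36²; (x − 147.7)² + (y + 45.0)² = 128.03².
Subtracting pairs of circle equations eliminates x²+y² and gives linear equations (the radical axes):
-288.2 x − 149.0 y = -20173.69
215.2 x − 306.8 y = -863.28
Solving the 2×2 system: x ≈ 50.3, y ≈ 38.1 km.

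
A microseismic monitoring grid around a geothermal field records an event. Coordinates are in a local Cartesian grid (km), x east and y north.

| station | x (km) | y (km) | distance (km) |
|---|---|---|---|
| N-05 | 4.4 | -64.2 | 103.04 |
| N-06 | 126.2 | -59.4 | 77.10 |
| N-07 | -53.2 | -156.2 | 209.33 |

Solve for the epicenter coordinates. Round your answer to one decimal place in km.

(81.9, 3.7)

Circle about each station: (x − 4.4)² + (y + 64.2)² = 103.04²; (x − 126.2)² + (y + 59.4)² = 77.10²; (x + 53.2)² + (y + 156.2)² = 209.33².
Subtracting pairs of circle equations eliminates x²+y² and gives linear equations (the radical axes):
243.6 x + 9.6 y = 19986.63
-115.2 x − 184.0 y = -10114.13
Solving the 2×2 system: x ≈ 81.9, y ≈ 3.7 km.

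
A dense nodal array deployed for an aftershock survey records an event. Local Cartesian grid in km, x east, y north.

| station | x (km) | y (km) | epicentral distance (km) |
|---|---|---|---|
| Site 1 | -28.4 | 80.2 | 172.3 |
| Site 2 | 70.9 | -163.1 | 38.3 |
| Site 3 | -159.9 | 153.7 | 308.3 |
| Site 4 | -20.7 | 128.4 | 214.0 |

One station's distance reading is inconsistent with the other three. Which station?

Site 2

Solve using three stations at a time. Using Site 1, Site 3, Site 4 (subtract circle equations pairwise → linear system) gives (x, y) ≈ (47.5, -74.3).
Distances from that point to each station vs reported:
  Site 1: calculated 172.1 vs reported 172.3 → residual 0.2 km
  Site 2: calculated 91.8 vs reported 38.3 → residual 53.5 km
  Site 3: calculated 308.2 vs reported 308.3 → residual 0.1 km
  Site 4: calculated 213.9 vs reported 214.0 → residual 0.1 km
Site 1, Site 3, Site 4 are mutually consistent (residuals ≈ 0); Site 2 is off by 53.5 km.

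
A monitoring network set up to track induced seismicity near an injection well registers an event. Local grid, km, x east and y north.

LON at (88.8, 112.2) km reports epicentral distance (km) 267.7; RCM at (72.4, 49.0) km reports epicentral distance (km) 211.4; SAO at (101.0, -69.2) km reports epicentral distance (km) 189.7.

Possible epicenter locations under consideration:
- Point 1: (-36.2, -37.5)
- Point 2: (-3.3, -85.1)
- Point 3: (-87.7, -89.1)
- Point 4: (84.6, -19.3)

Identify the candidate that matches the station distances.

For each candidate, compare |candidate − station| to the reported distance:
Point 1: residuals LON 72.7, RCM 72.6, SAO 48.9 → max 72.7 km
Point 2: residuals LON 50.0, RCM 57.4, SAO 84.2 → max 84.2 km
Point 3: residuals LON 0.0, RCM 0.0, SAO 0.0 → max 0.0 km
Point 4: residuals LON 136.1, RCM 142.0, SAO 137.2 → max 142.0 km
Only Point 3 has all residuals ≈ 0.

Point 3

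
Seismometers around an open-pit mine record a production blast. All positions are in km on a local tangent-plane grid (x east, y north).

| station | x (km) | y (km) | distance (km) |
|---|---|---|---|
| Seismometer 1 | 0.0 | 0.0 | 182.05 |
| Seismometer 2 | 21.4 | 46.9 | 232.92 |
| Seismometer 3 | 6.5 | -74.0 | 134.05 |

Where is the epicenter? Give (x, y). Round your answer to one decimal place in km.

Circle about each station: x² + y² = 182.05²; (x − 21.4)² + (y − 46.9)² = 232.92²; (x − 6.5)² + (y + 74.0)² = 134.05².
Subtracting the Seismometer 1 equation from the Seismometer 2 and Seismometer 3 equations removes the quadratic terms:
42.8 x + 93.8 y = -18451.95
13.0 x − 148.0 y = 20691.05
Solving the 2×2 system: x ≈ -104.6, y ≈ -149.0 km.

x ≈ -104.6 km, y ≈ -149.0 km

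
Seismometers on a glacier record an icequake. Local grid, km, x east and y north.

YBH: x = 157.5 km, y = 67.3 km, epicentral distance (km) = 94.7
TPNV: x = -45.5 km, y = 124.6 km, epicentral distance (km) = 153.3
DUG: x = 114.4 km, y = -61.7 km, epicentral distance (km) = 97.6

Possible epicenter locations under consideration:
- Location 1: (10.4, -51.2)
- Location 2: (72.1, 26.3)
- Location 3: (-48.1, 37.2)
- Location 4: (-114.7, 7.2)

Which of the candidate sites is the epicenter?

For each candidate, compare |candidate − station| to the reported distance:
Location 1: residuals YBH 94.2, TPNV 31.2, DUG 6.9 → max 94.2 km
Location 2: residuals YBH 0.0, TPNV 0.0, DUG 0.0 → max 0.0 km
Location 3: residuals YBH 113.1, TPNV 65.9, DUG 92.6 → max 113.1 km
Location 4: residuals YBH 184.1, TPNV 17.0, DUG 141.6 → max 184.1 km
Only Location 2 has all residuals ≈ 0.

Location 2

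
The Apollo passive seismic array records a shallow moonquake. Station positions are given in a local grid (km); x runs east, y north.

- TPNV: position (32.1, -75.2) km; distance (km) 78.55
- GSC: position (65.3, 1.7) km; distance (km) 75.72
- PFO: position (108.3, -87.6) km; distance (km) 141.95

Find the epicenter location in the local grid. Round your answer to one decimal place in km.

(-9.7, -8.7)

Circle about each station: (x − 32.1)² + (y + 75.2)² = 78.55²; (x − 65.3)² + (y − 1.7)² = 75.72²; (x − 108.3)² + (y + 87.6)² = 141.95².
Subtracting pairs of circle equations eliminates x²+y² and gives linear equations (the radical axes):
66.4 x + 153.8 y = -1981.89
152.4 x − 24.8 y = -1262.50
Solving the 2×2 system: x ≈ -9.7, y ≈ -8.7 km.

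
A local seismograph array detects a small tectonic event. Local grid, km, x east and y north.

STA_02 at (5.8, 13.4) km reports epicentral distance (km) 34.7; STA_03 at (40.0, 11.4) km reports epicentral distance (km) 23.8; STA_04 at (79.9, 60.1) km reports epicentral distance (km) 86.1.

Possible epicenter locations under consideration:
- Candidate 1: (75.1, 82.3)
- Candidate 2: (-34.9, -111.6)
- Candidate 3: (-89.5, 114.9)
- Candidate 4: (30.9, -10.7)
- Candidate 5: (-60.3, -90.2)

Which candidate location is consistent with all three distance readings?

For each candidate, compare |candidate − station| to the reported distance:
Candidate 1: residuals STA_02 63.0, STA_03 55.3, STA_04 63.4 → max 63.4 km
Candidate 2: residuals STA_02 96.8, STA_03 120.2, STA_04 120.4 → max 120.4 km
Candidate 3: residuals STA_02 104.5, STA_03 142.0, STA_04 91.9 → max 142.0 km
Candidate 4: residuals STA_02 0.1, STA_03 0.1, STA_04 0.0 → max 0.1 km
Candidate 5: residuals STA_02 88.2, STA_03 119.0, STA_04 119.4 → max 119.4 km
Only Candidate 4 has all residuals ≈ 0.

Candidate 4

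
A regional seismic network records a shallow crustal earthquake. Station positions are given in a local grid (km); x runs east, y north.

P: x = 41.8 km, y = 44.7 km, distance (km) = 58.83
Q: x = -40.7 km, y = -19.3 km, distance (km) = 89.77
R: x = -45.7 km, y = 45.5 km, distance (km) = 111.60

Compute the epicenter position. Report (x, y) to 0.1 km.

Circle about each station: (x − 41.8)² + (y − 44.7)² = 58.83²; (x + 40.7)² + (y + 19.3)² = 89.77²; (x + 45.7)² + (y − 45.5)² = 111.60².
Subtracting the P equation from the Q and R equations removes the quadratic terms:
-165.0 x − 128.0 y = -6314.03
-175.0 x + 1.6 y = -8580.18
Solving the 2×2 system: x ≈ 48.9, y ≈ -13.7 km.

(48.9, -13.7)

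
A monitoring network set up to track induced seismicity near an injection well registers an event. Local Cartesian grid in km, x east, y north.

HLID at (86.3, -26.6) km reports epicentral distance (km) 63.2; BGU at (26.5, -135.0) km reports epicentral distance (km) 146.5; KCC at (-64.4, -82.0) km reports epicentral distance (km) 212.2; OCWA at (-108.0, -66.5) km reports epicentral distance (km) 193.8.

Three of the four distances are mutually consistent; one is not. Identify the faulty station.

OCWA

Solve using three stations at a time. Using HLID, BGU, KCC (subtract circle equations pairwise → linear system) gives (x, y) ≈ (145.2, -49.2).
Distances from that point to each station vs reported:
  HLID: calculated 63.1 vs reported 63.2 → residual 0.1 km
  BGU: calculated 146.5 vs reported 146.5 → residual 0.0 km
  KCC: calculated 212.2 vs reported 212.2 → residual 0.0 km
  OCWA: calculated 253.8 vs reported 193.8 → residual 60.0 km
HLID, BGU, KCC are mutually consistent (residuals ≈ 0); OCWA is off by 60.0 km.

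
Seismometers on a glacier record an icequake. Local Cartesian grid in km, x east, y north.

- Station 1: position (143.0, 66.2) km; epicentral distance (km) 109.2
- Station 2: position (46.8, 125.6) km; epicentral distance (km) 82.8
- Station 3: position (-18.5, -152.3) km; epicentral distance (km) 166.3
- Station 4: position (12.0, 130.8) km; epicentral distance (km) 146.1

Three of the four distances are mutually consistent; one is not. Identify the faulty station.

Solve using three stations at a time. Using Station 1, Station 3, Station 4 (subtract circle equations pairwise → linear system) gives (x, y) ≈ (61.6, -6.6).
Distances from that point to each station vs reported:
  Station 1: calculated 109.2 vs reported 109.2 → residual 0.0 km
  Station 2: calculated 133.0 vs reported 82.8 → residual 50.2 km
  Station 3: calculated 166.3 vs reported 166.3 → residual 0.0 km
  Station 4: calculated 146.1 vs reported 146.1 → residual 0.0 km
Station 1, Station 3, Station 4 are mutually consistent (residuals ≈ 0); Station 2 is off by 50.2 km.

Station 2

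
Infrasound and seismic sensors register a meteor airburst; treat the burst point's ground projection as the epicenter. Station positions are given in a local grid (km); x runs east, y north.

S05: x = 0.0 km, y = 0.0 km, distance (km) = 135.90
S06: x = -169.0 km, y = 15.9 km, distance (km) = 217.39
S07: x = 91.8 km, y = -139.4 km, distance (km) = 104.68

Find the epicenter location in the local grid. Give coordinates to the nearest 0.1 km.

x ≈ -12.8 km, y ≈ -135.3 km

Circle about each station: x² + y² = 135.90²; (x + 169.0)² + (y − 15.9)² = 217.39²; (x − 91.8)² + (y + 139.4)² = 104.68².
Subtracting the S05 equation from the S06 and S07 equations removes the quadratic terms:
-338.0 x + 31.8 y = 24.21
183.6 x − 278.8 y = 35370.51
Solving the 2×2 system: x ≈ -12.8, y ≈ -135.3 km.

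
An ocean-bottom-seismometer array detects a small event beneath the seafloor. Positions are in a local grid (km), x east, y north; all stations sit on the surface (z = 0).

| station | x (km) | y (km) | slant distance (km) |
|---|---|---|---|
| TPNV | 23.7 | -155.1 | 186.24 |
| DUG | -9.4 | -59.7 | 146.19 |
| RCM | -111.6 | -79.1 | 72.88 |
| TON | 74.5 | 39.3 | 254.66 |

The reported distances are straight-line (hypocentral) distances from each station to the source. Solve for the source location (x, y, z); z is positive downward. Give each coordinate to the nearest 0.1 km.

Each station gives a sphere (x−x_i)² + (y−y_i)² + z² = d_i² (stations at z=0).
Subtracting the TPNV sphere from DUG and RCM: z² cancels, leaving linear equations in x and y:
-66.2 x + 190.8 y = -7651.43
-270.6 x + 152.0 y = 23467.51
Solving: x ≈ -135.696, y ≈ -87.183 km (keep extra digits for the depth step; rounded: -135.7, -87.2).
Then from the TPNV sphere: z² = 186.24² − (x − 23.7)² − (y + 155.1)² with x = -135.696, y = -87.183, so z ≈ 68.305 ≈ 68.3 km.
Check against TON (with the unrounded solution): distance 254.65 ≈ 254.66 km. ✓

x ≈ -135.7 km, y ≈ -87.2 km, depth ≈ 68.3 km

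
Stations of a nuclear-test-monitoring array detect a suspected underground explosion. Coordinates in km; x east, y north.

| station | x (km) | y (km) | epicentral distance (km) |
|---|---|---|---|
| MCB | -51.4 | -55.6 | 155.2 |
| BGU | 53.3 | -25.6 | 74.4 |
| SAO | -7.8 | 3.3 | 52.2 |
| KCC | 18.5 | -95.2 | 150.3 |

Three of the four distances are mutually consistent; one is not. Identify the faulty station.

Solve using three stations at a time. Using MCB, BGU, KCC (subtract circle equations pairwise → linear system) gives (x, y) ≈ (64.2, 48.0).
Distances from that point to each station vs reported:
  MCB: calculated 155.2 vs reported 155.2 → residual 0.0 km
  BGU: calculated 74.4 vs reported 74.4 → residual 0.0 km
  SAO: calculated 84.7 vs reported 52.2 → residual 32.5 km
  KCC: calculated 150.3 vs reported 150.3 → residual 0.0 km
MCB, BGU, KCC are mutually consistent (residuals ≈ 0); SAO is off by 32.5 km.

SAO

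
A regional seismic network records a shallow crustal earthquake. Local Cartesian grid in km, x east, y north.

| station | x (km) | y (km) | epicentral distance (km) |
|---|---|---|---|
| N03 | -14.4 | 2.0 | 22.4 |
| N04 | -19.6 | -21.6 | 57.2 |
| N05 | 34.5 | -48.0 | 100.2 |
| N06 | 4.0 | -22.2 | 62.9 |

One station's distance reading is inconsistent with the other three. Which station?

Solve using three stations at a time. Using N04, N05, N06 (subtract circle equations pairwise → linear system) gives (x, y) ≈ (-20.8, 35.4).
Distances from that point to each station vs reported:
  N03: calculated 34.0 vs reported 22.4 → residual 11.6 km
  N04: calculated 57.0 vs reported 57.2 → residual 0.2 km
  N05: calculated 100.1 vs reported 100.2 → residual 0.1 km
  N06: calculated 62.7 vs reported 62.9 → residual 0.2 km
N04, N05, N06 are mutually consistent (residuals ≈ 0); N03 is off by 11.6 km.

N03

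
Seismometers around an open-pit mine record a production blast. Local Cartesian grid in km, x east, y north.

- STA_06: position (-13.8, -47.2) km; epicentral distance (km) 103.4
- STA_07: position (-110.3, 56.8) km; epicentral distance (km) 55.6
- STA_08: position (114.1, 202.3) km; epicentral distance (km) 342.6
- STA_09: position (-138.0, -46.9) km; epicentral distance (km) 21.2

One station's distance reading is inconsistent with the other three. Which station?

Solve using three stations at a time. Using STA_06, STA_08, STA_09 (subtract circle equations pairwise → linear system) gives (x, y) ≈ (-117.1, -50.5).
Distances from that point to each station vs reported:
  STA_06: calculated 103.4 vs reported 103.4 → residual 0.0 km
  STA_07: calculated 107.5 vs reported 55.6 → residual 51.9 km
  STA_08: calculated 342.6 vs reported 342.6 → residual 0.0 km
  STA_09: calculated 21.2 vs reported 21.2 → residual 0.0 km
STA_06, STA_08, STA_09 are mutually consistent (residuals ≈ 0); STA_07 is off by 51.9 km.

STA_07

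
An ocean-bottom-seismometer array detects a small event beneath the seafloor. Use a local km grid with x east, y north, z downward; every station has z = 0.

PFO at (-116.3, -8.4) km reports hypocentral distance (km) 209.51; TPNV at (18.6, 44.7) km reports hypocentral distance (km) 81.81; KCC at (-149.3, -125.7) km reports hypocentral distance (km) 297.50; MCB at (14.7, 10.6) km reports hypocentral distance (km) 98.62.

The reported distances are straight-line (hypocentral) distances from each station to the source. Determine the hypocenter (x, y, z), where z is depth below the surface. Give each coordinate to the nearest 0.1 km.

(70.2, 66.0, 59.8)

Each station gives a sphere (x−x_i)² + (y−y_i)² + z² = d_i² (stations at z=0).
Subtracting the PFO sphere from TPNV and KCC: z² cancels, leaving linear equations in x and y:
269.8 x + 106.2 y = 25949.36
-66.0 x − 234.6 y = -20117.08
Solving: x ≈ 70.200, y ≈ 66.001 km (keep extra digits for the depth step; rounded: 70.2, 66.0).
Then from the PFO sphere: z² = 209.51² − (x + 116.3)² − (y + 8.4)² with x = 70.200, y = 66.001, so z ≈ 59.805 ≈ 59.8 km.
Check against MCB (with the unrounded solution): distance 98.62 ≈ 98.62 km. ✓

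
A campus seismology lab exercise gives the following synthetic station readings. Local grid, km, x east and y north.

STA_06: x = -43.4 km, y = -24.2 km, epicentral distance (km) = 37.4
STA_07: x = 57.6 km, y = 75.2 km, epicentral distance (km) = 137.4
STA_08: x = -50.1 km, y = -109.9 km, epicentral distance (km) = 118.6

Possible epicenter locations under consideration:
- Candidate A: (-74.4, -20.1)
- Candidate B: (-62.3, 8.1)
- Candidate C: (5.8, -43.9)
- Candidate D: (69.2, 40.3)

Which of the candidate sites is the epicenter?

Candidate B

For each candidate, compare |candidate − station| to the reported distance:
Candidate A: residuals STA_06 6.1, STA_07 25.4, STA_08 25.6 → max 25.6 km
Candidate B: residuals STA_06 0.0, STA_07 0.0, STA_08 0.0 → max 0.0 km
Candidate C: residuals STA_06 15.6, STA_07 7.5, STA_08 32.1 → max 32.1 km
Candidate D: residuals STA_06 92.4, STA_07 100.6, STA_08 73.2 → max 100.6 km
Only Candidate B has all residuals ≈ 0.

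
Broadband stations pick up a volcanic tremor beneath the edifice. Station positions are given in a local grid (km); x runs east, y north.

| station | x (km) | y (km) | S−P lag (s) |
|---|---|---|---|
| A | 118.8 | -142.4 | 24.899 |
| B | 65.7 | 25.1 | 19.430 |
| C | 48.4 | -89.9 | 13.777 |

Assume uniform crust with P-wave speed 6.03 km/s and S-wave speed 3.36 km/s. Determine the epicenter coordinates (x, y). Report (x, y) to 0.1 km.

-52.6 km east, -62.9 km north

Distance from S−P lag: d = Δt · v_P v_S / (v_P − v_S) = Δt · (6.03·3.36)/(6.03−3.36) ≈ 7.5883·Δt.
So d_A = 188.94, d_B = 147.44, d_C = 104.54 km.
Circle about each station: (x − 118.8)² + (y + 142.4)² = 188.94²; (x − 65.7)² + (y − 25.1)² = 147.44²; (x − 48.4)² + (y + 89.9)² = 104.54².
Subtracting the A equation from the B and C equations removes the quadratic terms:
-106.2 x + 335.0 y = -15484.93
-140.8 x + 105.0 y = 803.08
Solving the 2×2 system: x ≈ -52.6, y ≈ -62.9 km.
Check against A (with the unrounded x, y): √((x − 118.8)²+(y + 142.4)²) = 188.95 ≈ 188.94 km. ✓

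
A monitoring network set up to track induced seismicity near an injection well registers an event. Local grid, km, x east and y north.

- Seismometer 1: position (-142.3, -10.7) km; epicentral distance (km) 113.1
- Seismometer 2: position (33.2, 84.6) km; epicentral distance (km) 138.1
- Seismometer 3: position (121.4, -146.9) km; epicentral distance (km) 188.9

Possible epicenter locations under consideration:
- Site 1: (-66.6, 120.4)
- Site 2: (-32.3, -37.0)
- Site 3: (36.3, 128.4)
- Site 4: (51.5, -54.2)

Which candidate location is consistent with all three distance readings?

For each candidate, compare |candidate − station| to the reported distance:
Site 1: residuals Seismometer 1 38.3, Seismometer 2 32.1, Seismometer 3 137.9 → max 137.9 km
Site 2: residuals Seismometer 1 0.0, Seismometer 2 0.0, Seismometer 3 0.0 → max 0.0 km
Site 3: residuals Seismometer 1 113.3, Seismometer 2 94.2, Seismometer 3 99.3 → max 113.3 km
Site 4: residuals Seismometer 1 85.5, Seismometer 2 1.9, Seismometer 3 72.8 → max 85.5 km
Only Site 2 has all residuals ≈ 0.

Site 2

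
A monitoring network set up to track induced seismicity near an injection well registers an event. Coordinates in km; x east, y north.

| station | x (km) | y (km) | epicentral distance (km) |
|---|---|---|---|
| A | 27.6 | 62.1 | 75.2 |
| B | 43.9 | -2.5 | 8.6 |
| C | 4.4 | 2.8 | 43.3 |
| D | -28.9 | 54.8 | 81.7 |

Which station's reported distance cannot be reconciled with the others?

D

Solve using three stations at a time. Using A, B, C (subtract circle equations pairwise → linear system) gives (x, y) ≈ (45.5, -10.9).
Distances from that point to each station vs reported:
  A: calculated 75.2 vs reported 75.2 → residual 0.0 km
  B: calculated 8.6 vs reported 8.6 → residual 0.0 km
  C: calculated 43.3 vs reported 43.3 → residual 0.0 km
  D: calculated 99.3 vs reported 81.7 → residual 17.6 km
A, B, C are mutually consistent (residuals ≈ 0); D is off by 17.6 km.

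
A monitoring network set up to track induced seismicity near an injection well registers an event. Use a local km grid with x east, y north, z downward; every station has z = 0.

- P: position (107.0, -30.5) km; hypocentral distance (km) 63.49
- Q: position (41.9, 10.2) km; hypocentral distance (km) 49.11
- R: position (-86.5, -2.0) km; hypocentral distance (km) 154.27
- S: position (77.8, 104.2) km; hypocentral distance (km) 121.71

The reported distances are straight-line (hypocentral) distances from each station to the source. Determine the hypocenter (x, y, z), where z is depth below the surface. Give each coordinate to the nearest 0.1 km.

(62.3, -9.7, 40.0)

Each station gives a sphere (x−x_i)² + (y−y_i)² + z² = d_i² (stations at z=0).
Subtracting the P sphere from Q and R: z² cancels, leaving linear equations in x and y:
-130.2 x + 81.4 y = -8900.41
-387.0 x + 57.0 y = -24661.25
Solving: x ≈ 62.296, y ≈ -9.699 km (keep extra digits for the depth step; rounded: 62.3, -9.7).
Then from the P sphere: z² = 63.49² − (x − 107.0)² − (y + 30.5)² with x = 62.296, y = -9.699, so z ≈ 39.998 ≈ 40.0 km.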